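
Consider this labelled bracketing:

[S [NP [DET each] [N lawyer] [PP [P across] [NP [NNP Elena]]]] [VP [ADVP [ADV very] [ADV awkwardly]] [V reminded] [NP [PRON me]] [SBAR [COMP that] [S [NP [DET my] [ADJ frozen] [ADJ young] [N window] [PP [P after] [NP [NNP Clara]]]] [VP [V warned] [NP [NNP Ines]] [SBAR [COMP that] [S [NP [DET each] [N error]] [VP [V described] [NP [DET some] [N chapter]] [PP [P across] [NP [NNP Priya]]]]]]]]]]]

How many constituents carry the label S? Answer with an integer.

The S constituents are: [S each lawyer across Elena very awkwardly reminded me that my frozen young window after Clara warned Ines that each error described some chapter across Priya]; [S my frozen young window after Clara warned Ines that each error described some chapter across Priya]; [S each error described some chapter across Priya]. Total: 3.

3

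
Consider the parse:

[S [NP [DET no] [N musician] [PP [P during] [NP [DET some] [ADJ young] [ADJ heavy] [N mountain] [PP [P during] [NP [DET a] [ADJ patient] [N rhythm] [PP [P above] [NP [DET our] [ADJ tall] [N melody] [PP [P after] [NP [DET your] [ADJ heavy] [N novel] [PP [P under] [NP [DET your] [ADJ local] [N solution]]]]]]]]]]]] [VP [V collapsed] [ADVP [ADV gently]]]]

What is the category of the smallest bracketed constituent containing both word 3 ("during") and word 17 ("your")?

PP

Both words fall inside [PP during some young heavy mountain during a patient rhythm above our tall melody after your heavy novel under your local solution] (words 3–23), and no smaller constituent contains them both. Label: PP.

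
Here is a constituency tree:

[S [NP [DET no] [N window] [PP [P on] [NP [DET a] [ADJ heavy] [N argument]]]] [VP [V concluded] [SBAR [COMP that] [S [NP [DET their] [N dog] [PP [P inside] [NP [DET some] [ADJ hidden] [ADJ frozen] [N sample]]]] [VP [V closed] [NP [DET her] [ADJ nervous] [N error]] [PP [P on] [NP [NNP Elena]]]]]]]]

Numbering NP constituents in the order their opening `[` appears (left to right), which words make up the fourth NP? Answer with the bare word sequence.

some hidden frozen sample

The NP opening brackets appear, in order, over: "no window on a heavy argument"; "a heavy argument"; "their dog inside some hidden frozen sample"; "some hidden frozen sample"; "her nervous error"; "Elena". The fourth one spans "some hidden frozen sample".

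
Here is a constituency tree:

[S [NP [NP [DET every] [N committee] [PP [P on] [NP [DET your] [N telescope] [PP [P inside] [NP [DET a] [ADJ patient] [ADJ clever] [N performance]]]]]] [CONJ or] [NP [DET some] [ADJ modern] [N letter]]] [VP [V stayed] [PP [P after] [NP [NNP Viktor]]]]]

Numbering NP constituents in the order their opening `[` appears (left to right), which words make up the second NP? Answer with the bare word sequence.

every committee on your telescope inside a patient clever performance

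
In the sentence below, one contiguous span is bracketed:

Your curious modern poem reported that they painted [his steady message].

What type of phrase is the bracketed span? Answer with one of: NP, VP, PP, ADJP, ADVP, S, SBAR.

NP

The bracketed span "his steady message" is headed by "message", making it a noun phrase (NP).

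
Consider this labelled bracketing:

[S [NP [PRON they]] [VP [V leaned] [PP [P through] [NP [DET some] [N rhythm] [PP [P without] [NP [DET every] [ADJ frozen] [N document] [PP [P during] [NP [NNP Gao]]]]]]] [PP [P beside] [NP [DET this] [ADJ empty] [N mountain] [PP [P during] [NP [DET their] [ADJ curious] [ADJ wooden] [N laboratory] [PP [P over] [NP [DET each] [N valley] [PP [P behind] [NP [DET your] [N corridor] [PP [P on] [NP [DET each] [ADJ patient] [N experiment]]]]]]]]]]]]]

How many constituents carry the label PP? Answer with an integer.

8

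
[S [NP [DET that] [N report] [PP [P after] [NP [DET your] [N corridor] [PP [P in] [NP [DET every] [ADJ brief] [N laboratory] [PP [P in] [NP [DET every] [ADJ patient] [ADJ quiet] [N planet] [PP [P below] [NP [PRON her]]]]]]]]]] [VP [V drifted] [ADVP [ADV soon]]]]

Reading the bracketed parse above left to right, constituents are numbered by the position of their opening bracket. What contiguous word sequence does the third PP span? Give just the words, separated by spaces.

in every patient quiet planet below her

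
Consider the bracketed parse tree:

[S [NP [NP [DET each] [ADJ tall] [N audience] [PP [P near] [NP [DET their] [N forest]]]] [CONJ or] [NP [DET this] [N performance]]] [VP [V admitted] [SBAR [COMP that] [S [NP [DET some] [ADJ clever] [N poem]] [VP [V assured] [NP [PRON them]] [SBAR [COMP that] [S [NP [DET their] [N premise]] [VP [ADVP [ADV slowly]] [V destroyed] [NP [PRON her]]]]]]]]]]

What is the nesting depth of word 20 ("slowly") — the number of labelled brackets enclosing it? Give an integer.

10

Counting open brackets not yet closed at "slowly": [S [VP [SBAR [S [VP [SBAR [S [VP [ADVP [ADV = 10.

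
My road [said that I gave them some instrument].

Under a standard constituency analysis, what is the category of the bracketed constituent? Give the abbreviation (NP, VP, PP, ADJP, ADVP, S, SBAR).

The bracketed span "said that I gave them some instrument" is headed by "said", making it a verb phrase (VP).

VP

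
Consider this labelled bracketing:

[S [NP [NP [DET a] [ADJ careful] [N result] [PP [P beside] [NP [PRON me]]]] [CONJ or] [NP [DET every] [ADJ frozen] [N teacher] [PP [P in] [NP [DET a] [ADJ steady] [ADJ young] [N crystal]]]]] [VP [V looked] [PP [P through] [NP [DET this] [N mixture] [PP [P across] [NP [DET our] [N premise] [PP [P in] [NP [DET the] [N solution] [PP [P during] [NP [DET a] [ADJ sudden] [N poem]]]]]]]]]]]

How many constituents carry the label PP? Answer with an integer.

The PP constituents are: [PP beside me]; [PP in a steady young crystal]; [PP through this mixture across our premise in the solution during a sudden poem]; [PP across our premise in the solution during a sudden poem]; [PP in the solution during a sudden poem]; [PP during a sudden poem]. Total: 6.

6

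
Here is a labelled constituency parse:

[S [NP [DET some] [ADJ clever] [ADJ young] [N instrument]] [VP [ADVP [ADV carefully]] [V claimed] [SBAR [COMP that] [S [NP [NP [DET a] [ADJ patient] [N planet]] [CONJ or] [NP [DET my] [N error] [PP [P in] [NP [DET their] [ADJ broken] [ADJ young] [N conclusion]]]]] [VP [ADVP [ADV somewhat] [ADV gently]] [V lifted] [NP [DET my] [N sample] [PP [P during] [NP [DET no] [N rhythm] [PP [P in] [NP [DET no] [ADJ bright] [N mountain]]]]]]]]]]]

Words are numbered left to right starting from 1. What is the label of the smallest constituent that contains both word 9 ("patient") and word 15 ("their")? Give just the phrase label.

NP

Both words fall inside [NP a patient planet or my error in their broken young conclusion] (words 8–18), and no smaller constituent contains them both. Label: NP.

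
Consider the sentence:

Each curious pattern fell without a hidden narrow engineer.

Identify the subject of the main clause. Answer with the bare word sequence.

"each curious pattern" is the NP that combines with the VP headed by "fell" to form the main clause — the subject.

each curious pattern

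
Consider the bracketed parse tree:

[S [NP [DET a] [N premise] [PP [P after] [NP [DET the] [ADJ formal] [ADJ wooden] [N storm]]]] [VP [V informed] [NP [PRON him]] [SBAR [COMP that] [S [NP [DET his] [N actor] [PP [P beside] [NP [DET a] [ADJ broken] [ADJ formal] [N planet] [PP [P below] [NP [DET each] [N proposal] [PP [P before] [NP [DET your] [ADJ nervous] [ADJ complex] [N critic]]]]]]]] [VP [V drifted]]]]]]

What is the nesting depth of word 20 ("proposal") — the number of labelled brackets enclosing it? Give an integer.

10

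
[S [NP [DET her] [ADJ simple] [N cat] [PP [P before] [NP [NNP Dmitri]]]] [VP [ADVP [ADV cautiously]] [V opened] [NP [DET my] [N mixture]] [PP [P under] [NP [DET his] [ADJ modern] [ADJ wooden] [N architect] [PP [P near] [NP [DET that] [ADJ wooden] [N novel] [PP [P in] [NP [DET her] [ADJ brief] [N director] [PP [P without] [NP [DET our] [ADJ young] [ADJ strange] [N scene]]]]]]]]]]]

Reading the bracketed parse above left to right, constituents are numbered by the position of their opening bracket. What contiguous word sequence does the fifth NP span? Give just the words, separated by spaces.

that wooden novel in her brief director without our young strange scene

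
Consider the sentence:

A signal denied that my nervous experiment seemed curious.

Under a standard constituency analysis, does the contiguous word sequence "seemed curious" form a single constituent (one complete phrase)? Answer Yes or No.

Yes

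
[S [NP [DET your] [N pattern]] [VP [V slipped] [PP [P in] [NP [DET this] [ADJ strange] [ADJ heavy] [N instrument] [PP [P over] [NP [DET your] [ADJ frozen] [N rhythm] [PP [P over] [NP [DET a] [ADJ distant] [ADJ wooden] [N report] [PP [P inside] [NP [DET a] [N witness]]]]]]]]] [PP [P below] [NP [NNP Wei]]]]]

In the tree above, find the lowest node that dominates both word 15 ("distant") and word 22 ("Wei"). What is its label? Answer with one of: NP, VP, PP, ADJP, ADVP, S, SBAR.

Word 15 lies under S → VP → PP → NP → PP → NP → PP → NP → ADJ; word 22 lies under S → VP → PP → NP → NNP. The lowest shared node is the VP.

VP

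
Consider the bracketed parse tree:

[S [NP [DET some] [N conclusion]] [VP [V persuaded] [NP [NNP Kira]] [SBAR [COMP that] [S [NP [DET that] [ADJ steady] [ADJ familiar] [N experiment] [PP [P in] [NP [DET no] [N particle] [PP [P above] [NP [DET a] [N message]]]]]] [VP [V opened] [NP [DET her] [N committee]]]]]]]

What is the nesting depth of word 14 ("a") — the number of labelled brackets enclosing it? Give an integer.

10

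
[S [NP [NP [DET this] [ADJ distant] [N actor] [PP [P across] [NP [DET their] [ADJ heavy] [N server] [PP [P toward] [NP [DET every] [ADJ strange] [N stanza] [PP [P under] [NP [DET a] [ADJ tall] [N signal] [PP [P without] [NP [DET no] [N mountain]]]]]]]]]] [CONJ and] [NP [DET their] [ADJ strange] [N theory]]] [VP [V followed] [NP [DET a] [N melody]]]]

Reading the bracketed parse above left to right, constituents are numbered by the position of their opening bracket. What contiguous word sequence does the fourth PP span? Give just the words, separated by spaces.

Opening `[PP` markers occur at word positions 4, 8, 12, 16; the fourth of these opens the constituent [PP without no mountain].

without no mountain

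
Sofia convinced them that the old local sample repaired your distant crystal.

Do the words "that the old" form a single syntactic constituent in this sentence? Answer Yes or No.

The sequence begins inside the complementizer "that" and ends inside the clause "the old local sample repaired your distant crystal"; it crosses a phrase boundary, so no single node in the tree spans exactly those words.

No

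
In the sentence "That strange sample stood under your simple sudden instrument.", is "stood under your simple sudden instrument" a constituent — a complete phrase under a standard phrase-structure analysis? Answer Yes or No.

Yes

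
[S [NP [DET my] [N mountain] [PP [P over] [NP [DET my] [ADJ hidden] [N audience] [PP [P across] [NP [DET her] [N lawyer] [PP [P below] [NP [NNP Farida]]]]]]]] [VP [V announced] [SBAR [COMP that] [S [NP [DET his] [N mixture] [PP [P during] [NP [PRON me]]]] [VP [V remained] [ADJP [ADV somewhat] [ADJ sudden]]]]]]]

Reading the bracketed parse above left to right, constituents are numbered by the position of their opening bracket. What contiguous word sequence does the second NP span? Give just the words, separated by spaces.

my hidden audience across her lawyer below Farida

The NP opening brackets appear, in order, over: "my mountain over my hidden audience across her lawyer below Farida"; "my hidden audience across her lawyer below Farida"; "her lawyer below Farida"; "Farida"; "his mixture during me"; "me". The second one spans "my hidden audience across her lawyer below Farida".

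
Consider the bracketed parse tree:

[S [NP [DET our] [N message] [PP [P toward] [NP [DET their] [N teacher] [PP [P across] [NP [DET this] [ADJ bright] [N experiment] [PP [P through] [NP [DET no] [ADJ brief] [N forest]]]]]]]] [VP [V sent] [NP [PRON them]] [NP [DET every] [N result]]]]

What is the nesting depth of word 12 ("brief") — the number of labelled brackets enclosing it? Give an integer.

9

Path from the root down to the word: S → NP → PP → NP → PP → NP → PP → NP → ADJ. That is 9 enclosing brackets.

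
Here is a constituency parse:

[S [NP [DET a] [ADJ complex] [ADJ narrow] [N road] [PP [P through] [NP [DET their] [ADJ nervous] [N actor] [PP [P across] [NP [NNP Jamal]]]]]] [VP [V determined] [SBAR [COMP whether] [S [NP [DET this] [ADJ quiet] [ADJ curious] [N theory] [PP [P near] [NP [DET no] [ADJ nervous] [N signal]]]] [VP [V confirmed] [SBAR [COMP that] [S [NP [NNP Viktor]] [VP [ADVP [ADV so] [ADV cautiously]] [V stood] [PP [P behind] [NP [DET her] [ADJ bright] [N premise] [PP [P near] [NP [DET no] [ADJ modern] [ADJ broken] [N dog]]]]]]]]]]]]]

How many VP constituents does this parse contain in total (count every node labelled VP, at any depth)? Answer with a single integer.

Listing each VP by its span: [VP determined whether this quiet curious theory near no nervous signal confirmed that Viktor so cautiously stood behind her bright premise near no modern broken dog]; [VP confirmed that Viktor so cautiously stood behind her bright premise near no modern broken dog]; [VP so cautiously stood behind her bright premise near no modern broken dog] — that makes 3.

3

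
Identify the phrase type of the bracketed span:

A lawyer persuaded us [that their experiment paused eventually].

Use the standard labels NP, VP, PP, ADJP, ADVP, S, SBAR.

SBAR

The bracketed span "that their experiment paused eventually" is headed by "that", making it a subordinate clause (SBAR).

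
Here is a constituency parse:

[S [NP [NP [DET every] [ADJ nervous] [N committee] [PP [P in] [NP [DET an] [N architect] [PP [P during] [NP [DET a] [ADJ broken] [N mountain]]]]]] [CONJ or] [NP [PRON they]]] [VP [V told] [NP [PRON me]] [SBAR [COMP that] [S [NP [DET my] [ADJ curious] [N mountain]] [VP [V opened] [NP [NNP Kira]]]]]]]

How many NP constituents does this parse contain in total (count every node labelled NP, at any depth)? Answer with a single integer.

8

The NP constituents are: [NP every nervous committee in an architect during a broken mountain or they]; [NP every nervous committee in an architect during a broken mountain]; [NP an architect during a broken mountain]; [NP a broken mountain]; [NP they]; [NP me] …. Total: 8.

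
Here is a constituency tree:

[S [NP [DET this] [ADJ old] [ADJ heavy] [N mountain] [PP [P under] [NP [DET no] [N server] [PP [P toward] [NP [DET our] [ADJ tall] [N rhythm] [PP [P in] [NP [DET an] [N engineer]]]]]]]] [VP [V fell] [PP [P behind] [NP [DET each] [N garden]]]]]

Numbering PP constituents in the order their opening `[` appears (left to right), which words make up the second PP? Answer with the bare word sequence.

In left-to-right order the PP constituents are "under no server toward our tall rhythm in an engineer"; "toward our tall rhythm in an engineer"; "in an engineer"; "behind each garden". Number 2 is "toward our tall rhythm in an engineer".

toward our tall rhythm in an engineer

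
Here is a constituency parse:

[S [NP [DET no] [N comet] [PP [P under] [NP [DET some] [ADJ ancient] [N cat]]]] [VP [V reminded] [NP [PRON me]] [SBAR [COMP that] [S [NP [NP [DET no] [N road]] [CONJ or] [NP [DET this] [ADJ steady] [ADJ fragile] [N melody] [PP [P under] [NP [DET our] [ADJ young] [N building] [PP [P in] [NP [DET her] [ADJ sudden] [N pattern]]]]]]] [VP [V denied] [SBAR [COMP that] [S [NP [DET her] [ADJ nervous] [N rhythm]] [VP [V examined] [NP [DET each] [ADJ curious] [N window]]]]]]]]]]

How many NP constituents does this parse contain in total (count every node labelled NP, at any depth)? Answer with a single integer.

10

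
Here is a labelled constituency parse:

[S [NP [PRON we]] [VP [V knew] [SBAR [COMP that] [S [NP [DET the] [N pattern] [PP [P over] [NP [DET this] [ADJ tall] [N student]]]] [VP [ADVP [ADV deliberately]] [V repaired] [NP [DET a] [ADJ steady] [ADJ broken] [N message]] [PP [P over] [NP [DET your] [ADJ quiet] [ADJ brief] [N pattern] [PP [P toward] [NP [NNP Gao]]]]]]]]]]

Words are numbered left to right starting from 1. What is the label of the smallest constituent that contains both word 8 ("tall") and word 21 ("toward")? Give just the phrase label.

S

The smallest bracket enclosing both words is [S the pattern over this tall student deliberately repaired a steady broken message over your quiet brief pattern toward Gao], so the label is S.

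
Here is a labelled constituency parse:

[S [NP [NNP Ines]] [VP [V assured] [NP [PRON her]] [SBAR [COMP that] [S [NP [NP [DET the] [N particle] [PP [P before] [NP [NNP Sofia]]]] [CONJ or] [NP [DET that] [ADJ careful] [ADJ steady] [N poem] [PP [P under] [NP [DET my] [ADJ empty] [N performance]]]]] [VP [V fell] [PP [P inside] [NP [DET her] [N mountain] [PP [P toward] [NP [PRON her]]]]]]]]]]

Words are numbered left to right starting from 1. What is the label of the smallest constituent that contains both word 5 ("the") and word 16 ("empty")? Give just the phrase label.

NP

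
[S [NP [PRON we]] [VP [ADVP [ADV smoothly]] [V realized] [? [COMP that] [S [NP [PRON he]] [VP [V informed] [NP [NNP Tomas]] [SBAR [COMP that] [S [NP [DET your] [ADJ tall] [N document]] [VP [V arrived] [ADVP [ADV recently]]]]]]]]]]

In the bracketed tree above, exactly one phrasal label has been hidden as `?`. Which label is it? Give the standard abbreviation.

SBAR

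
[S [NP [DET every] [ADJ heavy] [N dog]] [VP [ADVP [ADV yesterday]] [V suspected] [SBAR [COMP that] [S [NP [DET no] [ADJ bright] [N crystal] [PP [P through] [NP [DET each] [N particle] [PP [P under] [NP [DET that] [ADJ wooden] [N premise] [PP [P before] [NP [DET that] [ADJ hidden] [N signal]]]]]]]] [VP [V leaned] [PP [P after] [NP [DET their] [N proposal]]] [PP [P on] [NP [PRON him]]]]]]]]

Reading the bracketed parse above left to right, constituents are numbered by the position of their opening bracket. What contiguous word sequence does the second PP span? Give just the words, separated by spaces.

under that wooden premise before that hidden signal

The PP opening brackets appear, in order, over: "through each particle under that wooden premise before that hidden signal"; "under that wooden premise before that hidden signal"; "before that hidden signal"; "after their proposal"; "on him". The second one spans "under that wooden premise before that hidden signal".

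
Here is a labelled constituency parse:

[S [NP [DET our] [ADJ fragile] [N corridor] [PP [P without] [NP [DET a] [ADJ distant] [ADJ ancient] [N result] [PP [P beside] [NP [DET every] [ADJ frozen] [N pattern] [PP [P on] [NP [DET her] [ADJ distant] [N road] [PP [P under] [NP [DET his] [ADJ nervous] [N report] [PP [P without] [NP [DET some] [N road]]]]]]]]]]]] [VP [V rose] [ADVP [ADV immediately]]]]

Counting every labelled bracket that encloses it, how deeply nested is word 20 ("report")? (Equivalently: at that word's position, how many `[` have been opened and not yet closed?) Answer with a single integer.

11

Counting open brackets not yet closed at "report": [S [NP [PP [NP [PP [NP [PP [NP [PP [NP [N = 11.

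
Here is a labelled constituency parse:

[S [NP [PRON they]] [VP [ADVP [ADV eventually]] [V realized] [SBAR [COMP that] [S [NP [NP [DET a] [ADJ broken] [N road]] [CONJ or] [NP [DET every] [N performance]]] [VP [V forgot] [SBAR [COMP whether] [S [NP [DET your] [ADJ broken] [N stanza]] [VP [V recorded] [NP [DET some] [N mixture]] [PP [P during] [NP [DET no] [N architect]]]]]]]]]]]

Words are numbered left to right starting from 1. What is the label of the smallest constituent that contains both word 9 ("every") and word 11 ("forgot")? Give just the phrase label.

S

Word 9 lies under S → VP → SBAR → S → NP → NP → DET; word 11 lies under S → VP → SBAR → S → VP → V. The lowest shared node is the S.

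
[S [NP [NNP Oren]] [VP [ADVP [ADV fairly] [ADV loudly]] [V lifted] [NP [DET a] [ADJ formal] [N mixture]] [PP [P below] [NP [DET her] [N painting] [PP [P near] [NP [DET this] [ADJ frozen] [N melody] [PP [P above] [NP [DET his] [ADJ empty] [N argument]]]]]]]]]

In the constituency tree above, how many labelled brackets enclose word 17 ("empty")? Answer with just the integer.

9

The word sits inside ADJ, which is inside NP, inside PP, inside NP, inside PP, inside NP, inside PP, inside VP, inside S — 9 brackets in all.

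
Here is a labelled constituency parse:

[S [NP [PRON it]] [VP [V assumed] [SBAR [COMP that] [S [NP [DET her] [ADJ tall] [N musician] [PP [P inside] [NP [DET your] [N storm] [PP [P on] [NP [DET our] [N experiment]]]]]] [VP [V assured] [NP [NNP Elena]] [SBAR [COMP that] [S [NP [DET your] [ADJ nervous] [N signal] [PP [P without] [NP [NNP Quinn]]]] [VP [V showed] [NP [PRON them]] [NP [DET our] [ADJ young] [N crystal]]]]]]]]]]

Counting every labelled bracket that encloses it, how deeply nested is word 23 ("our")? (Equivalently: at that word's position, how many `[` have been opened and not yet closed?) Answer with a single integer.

10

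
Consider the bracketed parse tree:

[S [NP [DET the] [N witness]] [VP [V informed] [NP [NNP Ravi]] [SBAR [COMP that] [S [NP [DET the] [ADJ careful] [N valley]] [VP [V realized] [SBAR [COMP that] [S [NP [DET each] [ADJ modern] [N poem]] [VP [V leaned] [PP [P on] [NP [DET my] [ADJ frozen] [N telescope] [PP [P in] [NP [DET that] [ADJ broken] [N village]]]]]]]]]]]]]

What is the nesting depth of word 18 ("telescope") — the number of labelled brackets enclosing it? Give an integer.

11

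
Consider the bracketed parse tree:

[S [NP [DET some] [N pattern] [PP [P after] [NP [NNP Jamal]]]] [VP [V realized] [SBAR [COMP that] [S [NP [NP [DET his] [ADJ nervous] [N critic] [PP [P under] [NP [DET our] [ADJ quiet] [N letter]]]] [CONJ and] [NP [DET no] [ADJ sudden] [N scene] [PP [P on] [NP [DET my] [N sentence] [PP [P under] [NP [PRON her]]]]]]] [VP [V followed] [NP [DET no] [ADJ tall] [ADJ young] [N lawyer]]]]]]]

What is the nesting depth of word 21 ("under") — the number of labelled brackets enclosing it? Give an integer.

Path from the root down to the word: S → VP → SBAR → S → NP → NP → PP → NP → PP → P. That is 10 enclosing brackets.

10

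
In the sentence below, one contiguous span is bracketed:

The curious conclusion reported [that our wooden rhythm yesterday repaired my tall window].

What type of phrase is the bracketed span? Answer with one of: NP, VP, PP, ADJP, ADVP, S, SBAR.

SBAR

"that" is the head of the bracketed span, so the span is a subordinate clause: SBAR.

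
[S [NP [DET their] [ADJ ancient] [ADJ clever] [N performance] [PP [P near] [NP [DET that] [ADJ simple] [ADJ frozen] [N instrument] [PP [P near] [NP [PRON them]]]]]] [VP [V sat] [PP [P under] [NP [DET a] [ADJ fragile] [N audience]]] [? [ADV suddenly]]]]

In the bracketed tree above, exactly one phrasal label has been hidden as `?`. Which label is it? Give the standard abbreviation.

Looking at what the `?` directly dominates — ADV 'suddenly' — this is an adverb phrase (ADVP).

ADVP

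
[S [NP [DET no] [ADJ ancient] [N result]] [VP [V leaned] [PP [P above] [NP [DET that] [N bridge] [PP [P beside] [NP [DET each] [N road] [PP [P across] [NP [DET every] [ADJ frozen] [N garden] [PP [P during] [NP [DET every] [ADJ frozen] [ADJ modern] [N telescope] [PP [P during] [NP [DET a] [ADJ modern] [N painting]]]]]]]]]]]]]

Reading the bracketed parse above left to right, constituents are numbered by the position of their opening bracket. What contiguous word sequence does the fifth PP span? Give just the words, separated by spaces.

In left-to-right order the PP constituents are "above that bridge beside each road across every frozen garden during every frozen modern telescope during a modern painting"; "beside each road across every frozen garden during every frozen modern telescope during a modern painting"; "across every frozen garden during every frozen modern telescope during a modern painting"; "during every frozen modern telescope during a modern painting"; "during a modern painting". Number 5 is "during a modern painting".

during a modern painting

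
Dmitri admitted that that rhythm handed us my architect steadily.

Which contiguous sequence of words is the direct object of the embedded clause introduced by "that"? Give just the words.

my architect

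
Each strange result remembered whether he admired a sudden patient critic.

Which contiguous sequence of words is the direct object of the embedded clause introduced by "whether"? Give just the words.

a sudden patient critic

Within the embedded clause introduced by "whether", the direct object of "admired" is "a sudden patient critic".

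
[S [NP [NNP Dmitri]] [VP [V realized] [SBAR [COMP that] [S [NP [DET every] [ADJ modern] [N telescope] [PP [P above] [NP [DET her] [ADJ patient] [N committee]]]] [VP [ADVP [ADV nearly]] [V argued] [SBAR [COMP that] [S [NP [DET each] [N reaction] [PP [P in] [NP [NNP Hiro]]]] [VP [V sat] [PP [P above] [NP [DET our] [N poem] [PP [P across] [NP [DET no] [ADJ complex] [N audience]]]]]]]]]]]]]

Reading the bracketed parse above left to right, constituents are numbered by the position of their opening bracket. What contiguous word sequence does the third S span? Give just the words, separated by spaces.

The S opening brackets appear, in order, over: "Dmitri realized that every modern telescope above her patient committee nearly argued that each reaction in Hiro sat above our poem across no complex audience"; "every modern telescope above her patient committee nearly argued that each reaction in Hiro sat above our poem across no complex audience"; "each reaction in Hiro sat above our poem across no complex audience". The third one spans "each reaction in Hiro sat above our poem across no complex audience".

each reaction in Hiro sat above our poem across no complex audience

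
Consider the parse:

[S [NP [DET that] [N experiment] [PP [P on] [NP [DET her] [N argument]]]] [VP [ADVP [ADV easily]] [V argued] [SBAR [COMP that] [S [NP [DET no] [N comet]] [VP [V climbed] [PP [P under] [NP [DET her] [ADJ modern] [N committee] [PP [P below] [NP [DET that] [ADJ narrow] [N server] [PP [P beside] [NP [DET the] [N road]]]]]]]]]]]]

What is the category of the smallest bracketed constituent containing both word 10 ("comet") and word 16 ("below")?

S

The smallest bracket enclosing both words is [S no comet climbed under her modern committee below that narrow server beside the road], so the label is S.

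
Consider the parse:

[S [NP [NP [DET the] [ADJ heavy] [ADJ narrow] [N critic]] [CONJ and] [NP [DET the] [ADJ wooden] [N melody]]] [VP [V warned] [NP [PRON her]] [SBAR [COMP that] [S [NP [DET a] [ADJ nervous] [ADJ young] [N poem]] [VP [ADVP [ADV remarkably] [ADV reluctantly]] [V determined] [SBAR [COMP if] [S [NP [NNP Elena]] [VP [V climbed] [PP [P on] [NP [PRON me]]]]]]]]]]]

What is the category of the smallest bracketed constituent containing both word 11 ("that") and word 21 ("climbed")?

Both words fall inside [SBAR that a nervous young poem remarkably reluctantly determined if Elena climbed on me] (words 11–23), and no smaller constituent contains them both. Label: SBAR.

SBAR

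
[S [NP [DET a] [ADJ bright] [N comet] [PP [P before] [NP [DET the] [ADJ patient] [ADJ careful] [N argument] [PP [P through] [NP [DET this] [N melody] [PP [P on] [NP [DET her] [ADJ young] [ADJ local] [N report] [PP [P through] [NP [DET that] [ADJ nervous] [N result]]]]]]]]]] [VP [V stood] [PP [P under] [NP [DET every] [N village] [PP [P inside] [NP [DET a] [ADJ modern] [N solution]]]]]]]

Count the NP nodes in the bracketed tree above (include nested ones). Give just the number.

Scanning left to right, an opening `[NP` appears at word positions 1, 5, 10, 13, 18, 23, 26 — 7 in total.

7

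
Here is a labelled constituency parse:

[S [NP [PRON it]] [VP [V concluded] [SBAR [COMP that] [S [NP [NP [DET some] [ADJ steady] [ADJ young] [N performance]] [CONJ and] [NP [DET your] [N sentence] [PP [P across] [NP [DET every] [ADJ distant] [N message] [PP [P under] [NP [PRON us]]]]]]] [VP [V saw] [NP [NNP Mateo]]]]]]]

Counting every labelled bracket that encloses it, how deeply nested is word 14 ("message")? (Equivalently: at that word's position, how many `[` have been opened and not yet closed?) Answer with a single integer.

Path from the root down to the word: S → VP → SBAR → S → NP → NP → PP → NP → N. That is 9 enclosing brackets.

9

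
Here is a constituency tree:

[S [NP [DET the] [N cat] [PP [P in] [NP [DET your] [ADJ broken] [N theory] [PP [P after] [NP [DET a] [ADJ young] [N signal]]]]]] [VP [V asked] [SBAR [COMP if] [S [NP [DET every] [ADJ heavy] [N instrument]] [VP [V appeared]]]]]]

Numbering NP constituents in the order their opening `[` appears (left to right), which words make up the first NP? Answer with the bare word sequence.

the cat in your broken theory after a young signal

Opening `[NP` markers occur at word positions 1, 4, 8, 13; the first of these opens the constituent [NP the cat in your broken theory after a young signal].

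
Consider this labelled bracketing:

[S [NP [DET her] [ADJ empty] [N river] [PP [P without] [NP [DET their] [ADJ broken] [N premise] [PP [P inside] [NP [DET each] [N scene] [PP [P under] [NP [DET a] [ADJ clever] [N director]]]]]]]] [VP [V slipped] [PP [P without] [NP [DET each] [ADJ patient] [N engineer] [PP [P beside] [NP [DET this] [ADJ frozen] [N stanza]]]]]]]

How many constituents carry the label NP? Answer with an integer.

Scanning left to right, an opening `[NP` appears at word positions 1, 5, 9, 12, 17, 21 — 6 in total.

6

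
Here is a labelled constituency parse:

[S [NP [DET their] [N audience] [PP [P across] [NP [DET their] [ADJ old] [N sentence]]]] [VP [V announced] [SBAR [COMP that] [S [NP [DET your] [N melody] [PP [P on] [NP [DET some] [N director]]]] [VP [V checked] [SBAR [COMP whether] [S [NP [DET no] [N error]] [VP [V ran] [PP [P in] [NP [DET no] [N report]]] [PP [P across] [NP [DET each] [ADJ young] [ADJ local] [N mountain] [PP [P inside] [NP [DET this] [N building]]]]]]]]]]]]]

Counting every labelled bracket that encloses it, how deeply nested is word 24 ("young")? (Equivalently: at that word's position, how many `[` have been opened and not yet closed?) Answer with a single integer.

11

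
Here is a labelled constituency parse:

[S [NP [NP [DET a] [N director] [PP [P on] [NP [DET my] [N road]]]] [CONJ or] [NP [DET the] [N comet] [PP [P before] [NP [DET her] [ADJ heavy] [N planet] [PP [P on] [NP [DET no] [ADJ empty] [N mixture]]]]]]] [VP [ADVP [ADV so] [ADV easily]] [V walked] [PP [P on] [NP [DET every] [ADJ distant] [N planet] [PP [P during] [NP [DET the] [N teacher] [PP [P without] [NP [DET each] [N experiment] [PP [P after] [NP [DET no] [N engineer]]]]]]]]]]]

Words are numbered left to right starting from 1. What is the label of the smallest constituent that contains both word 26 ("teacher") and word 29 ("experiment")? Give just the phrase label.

NP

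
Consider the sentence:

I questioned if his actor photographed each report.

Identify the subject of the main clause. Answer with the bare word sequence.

I

"I" is the NP that combines with the VP headed by "questioned" to form the main clause — the subject.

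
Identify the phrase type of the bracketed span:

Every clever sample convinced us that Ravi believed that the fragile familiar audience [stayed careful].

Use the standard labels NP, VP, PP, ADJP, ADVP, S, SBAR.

VP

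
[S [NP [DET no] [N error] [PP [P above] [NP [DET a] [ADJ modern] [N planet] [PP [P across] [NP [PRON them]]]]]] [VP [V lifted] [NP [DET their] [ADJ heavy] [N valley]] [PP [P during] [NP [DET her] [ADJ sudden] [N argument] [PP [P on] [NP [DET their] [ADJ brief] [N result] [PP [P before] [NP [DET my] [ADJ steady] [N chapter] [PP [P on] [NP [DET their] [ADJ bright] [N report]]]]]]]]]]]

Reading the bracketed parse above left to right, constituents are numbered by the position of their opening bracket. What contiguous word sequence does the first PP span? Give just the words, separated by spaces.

above a modern planet across them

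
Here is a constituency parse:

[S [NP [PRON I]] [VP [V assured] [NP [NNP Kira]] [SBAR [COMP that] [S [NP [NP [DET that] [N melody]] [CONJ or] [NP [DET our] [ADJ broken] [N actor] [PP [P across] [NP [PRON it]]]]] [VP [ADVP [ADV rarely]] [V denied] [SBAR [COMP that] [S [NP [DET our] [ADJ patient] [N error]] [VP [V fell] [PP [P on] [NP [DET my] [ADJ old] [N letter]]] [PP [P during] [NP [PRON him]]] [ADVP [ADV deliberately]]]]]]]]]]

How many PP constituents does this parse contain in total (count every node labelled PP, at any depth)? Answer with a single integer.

Scanning left to right, an opening `[PP` appears at word positions 11, 20, 24 — 3 in total.

3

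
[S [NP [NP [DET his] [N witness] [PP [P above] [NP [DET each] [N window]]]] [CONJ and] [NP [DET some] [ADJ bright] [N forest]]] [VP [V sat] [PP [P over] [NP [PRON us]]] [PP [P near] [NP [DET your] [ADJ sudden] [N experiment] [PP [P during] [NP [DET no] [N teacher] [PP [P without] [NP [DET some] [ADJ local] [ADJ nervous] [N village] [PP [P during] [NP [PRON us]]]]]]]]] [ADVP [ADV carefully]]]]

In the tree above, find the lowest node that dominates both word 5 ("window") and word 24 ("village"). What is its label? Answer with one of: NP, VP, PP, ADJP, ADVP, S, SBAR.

Both words fall inside [S his witness above each window and some bright forest sat over us near your sudden experiment during no teacher without some local nervous village during us carefully] (words 1–27), and no smaller constituent contains them both. Label: S.

S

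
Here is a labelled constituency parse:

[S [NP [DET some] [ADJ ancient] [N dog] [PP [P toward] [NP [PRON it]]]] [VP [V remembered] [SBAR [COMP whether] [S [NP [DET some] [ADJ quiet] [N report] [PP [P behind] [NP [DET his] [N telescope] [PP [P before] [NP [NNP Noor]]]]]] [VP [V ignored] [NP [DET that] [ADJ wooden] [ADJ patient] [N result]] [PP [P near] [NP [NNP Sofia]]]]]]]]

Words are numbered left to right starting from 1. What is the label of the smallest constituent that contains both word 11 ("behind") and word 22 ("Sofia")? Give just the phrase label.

S

The smallest bracket enclosing both words is [S some quiet report behind his telescope before Noor ignored that wooden patient result near Sofia], so the label is S.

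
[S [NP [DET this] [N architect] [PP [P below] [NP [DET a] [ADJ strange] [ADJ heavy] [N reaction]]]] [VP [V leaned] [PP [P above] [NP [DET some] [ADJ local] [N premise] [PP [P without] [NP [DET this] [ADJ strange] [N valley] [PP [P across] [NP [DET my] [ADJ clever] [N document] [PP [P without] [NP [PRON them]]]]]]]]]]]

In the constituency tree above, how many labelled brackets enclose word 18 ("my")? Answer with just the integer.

9

Path from the root down to the word: S → VP → PP → NP → PP → NP → PP → NP → DET. That is 9 enclosing brackets.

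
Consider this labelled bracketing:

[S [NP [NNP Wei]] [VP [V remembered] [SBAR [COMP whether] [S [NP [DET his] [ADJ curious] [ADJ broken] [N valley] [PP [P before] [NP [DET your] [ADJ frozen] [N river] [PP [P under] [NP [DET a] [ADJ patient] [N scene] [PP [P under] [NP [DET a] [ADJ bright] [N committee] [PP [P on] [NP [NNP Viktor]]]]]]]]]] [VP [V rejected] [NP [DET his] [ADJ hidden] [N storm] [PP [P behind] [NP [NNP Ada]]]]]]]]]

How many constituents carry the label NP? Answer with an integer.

8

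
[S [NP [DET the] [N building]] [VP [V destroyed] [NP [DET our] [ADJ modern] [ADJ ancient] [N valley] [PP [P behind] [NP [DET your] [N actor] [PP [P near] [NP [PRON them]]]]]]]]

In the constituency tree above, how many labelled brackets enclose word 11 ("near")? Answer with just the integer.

The word sits inside P, which is inside PP, inside NP, inside PP, inside NP, inside VP, inside S — 7 brackets in all.

7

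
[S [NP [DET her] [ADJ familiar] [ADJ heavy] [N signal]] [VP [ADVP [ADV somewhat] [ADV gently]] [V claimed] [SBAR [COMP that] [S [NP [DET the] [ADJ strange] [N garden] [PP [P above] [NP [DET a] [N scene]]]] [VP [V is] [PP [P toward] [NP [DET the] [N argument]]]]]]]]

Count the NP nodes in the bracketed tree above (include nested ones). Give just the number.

The NP constituents are: [NP her familiar heavy signal]; [NP the strange garden above a scene]; [NP a scene]; [NP the argument]. Total: 4.

4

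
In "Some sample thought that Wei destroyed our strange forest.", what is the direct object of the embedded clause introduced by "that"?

our strange forest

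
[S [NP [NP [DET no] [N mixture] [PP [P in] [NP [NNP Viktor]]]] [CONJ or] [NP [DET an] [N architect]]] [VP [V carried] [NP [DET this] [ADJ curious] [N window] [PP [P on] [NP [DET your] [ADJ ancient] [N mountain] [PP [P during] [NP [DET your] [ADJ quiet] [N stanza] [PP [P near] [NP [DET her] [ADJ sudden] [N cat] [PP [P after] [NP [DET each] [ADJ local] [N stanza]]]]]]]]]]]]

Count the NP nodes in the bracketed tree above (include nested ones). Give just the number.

9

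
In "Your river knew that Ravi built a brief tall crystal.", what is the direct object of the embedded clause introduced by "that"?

a brief tall crystal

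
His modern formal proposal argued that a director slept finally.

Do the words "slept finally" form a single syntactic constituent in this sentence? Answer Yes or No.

Yes

"slept finally" is exactly the verb phrase [VP slept finally], a complete constituent.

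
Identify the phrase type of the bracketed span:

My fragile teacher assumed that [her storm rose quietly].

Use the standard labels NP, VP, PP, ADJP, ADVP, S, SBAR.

S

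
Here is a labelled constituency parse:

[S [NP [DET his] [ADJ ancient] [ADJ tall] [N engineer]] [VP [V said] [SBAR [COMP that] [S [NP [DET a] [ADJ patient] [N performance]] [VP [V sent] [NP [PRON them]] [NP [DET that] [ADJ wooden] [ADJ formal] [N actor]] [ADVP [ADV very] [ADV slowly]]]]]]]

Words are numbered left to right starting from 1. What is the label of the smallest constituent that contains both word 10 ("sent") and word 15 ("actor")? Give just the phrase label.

Word 10 lies under S → VP → SBAR → S → VP → V; word 15 lies under S → VP → SBAR → S → VP → NP → N. The lowest shared node is the VP.

VP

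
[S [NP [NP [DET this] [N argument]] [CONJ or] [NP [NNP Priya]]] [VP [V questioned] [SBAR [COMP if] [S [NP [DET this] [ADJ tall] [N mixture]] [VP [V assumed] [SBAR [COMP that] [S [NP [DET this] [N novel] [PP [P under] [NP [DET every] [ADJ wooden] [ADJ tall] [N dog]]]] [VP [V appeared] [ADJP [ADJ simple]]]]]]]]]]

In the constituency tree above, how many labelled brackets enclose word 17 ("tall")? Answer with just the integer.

11

Path from the root down to the word: S → VP → SBAR → S → VP → SBAR → S → NP → PP → NP → ADJ. That is 11 enclosing brackets.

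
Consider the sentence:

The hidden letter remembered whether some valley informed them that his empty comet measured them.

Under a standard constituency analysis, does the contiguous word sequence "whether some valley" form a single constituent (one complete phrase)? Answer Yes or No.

No

The sequence begins inside the complementizer "whether" and ends inside the clause "some valley informed them that his empty comet measured them"; it crosses a phrase boundary, so no single node in the tree spans exactly those words.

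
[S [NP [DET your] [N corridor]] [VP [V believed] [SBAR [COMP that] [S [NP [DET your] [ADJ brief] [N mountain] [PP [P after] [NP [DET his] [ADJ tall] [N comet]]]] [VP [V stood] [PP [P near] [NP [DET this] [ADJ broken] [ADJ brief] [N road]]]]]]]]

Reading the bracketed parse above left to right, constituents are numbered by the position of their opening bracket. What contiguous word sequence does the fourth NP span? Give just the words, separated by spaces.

this broken brief road

The NP opening brackets appear, in order, over: "your corridor"; "your brief mountain after his tall comet"; "his tall comet"; "this broken brief road". The fourth one spans "this broken brief road".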